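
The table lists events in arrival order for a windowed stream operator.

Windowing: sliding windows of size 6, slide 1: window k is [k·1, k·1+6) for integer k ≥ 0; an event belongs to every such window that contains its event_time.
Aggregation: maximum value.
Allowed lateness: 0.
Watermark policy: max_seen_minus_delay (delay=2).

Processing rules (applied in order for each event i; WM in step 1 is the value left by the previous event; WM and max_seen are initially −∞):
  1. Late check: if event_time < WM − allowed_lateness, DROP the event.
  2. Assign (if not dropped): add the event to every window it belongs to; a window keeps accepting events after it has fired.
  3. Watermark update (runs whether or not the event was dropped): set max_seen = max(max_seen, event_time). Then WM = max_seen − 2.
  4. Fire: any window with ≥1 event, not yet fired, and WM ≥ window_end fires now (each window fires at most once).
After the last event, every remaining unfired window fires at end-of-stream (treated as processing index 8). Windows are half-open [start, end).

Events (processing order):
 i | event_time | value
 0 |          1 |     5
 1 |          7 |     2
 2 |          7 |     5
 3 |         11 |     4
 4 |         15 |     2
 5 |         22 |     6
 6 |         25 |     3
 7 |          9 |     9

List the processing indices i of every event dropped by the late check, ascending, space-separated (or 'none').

i=0 t=1 v=5: → [1,7),[0,6); WM=-1
i=1 t=7 v=2: → [7,13),[6,12),[5,11),[4,10),[3,9),[2,8); WM=5
i=2 t=7 v=5: → [7,13),[6,12),[5,11),[4,10),[3,9),[2,8); WM=5
i=3 t=11 v=4: → [11,17),[10,16),[9,15),[8,14),[7,13),[6,12); WM=9; [0,6) fires=5 [1,7) fires=5 [2,8) fires=5 [3,9) fires=5
i=4 t=15 v=2: → [15,21),[14,20),[13,19),[12,18),[11,17),[10,16); WM=13; [4,10) fires=5 [5,11) fires=5 [6,12) fires=5 [7,13) fires=5
i=5 t=22 v=6: → [22,28),[21,27),[20,26),[19,25),[18,24),[17,23); WM=20; [8,14) fires=4 [9,15) fires=4 [10,16) fires=4 [11,17) fires=4 [12,18) fires=2 [13,19) fires=2 [14,20) fires=2
i=6 t=25 v=3: → [25,31),[24,30),[23,29),[22,28),[21,27),[20,26); WM=23; [15,21) fires=2 [17,23) fires=6
i=7 t=9 v=9: DROP (t<23-0); WM=23

7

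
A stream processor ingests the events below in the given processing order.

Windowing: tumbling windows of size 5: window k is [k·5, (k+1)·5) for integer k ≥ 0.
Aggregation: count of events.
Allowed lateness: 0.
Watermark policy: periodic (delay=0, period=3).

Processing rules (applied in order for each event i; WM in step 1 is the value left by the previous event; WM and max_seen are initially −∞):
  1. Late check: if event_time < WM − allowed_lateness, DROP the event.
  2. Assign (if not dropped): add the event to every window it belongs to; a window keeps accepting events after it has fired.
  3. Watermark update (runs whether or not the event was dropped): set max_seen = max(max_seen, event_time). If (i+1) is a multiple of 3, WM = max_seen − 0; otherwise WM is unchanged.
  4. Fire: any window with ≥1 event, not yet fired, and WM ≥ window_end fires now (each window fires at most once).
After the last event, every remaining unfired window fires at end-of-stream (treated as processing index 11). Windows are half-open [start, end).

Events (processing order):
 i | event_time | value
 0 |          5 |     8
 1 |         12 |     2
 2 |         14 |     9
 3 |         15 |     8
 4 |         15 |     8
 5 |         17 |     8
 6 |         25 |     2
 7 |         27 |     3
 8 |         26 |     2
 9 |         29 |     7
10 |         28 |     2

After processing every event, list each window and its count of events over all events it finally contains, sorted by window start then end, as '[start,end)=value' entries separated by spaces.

[5,10)=1 [10,15)=2 [15,20)=3 [25,30)=5

i=0 t=5 v=8: → [5,10); WM=−∞
i=1 t=12 v=2: → [10,15); WM=−∞
i=2 t=14 v=9: → [10,15); WM=14; [5,10) fires=1
i=3 t=15 v=8: → [15,20); WM=14
i=4 t=15 v=8: → [15,20); WM=14
i=5 t=17 v=8: → [15,20); WM=17; [10,15) fires=2
i=6 t=25 v=2: → [25,30); WM=17
i=7 t=27 v=3: → [25,30); WM=17
i=8 t=26 v=2: → [25,30); WM=27; [15,20) fires=3
i=9 t=29 v=7: → [25,30); WM=27
i=10 t=28 v=2: → [25,30); WM=27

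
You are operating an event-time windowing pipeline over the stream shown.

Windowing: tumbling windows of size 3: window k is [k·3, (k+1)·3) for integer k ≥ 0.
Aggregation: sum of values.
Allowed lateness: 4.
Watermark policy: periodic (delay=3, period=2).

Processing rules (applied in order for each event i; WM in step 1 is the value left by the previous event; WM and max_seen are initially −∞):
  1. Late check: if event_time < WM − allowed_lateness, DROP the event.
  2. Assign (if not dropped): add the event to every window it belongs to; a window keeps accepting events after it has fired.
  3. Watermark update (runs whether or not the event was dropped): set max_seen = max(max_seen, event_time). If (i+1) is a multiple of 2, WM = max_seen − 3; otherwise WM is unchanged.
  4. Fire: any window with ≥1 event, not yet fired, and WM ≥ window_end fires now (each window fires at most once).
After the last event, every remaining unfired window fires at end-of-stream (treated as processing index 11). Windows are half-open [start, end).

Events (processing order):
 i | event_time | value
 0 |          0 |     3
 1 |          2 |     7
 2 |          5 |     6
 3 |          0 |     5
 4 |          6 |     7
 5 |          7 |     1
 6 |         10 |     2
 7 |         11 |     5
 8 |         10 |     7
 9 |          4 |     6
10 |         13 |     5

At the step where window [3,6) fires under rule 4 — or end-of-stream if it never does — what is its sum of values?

6

i=0 t=0 v=3: → [0,3); WM=−∞
i=1 t=2 v=7: → [0,3); WM=-1
i=2 t=5 v=6: → [3,6); WM=-1
i=3 t=0 v=5: → [0,3); WM=2
i=4 t=6 v=7: → [6,9); WM=2
i=5 t=7 v=1: → [6,9); WM=4; [0,3) fires=15
i=6 t=10 v=2: → [9,12); WM=4
i=7 t=11 v=5: → [9,12); WM=8; [3,6) fires=6
i=8 t=10 v=7: → [9,12); WM=8
i=9 t=4 v=6: → [3,6); WM=8
i=10 t=13 v=5: → [12,15); WM=8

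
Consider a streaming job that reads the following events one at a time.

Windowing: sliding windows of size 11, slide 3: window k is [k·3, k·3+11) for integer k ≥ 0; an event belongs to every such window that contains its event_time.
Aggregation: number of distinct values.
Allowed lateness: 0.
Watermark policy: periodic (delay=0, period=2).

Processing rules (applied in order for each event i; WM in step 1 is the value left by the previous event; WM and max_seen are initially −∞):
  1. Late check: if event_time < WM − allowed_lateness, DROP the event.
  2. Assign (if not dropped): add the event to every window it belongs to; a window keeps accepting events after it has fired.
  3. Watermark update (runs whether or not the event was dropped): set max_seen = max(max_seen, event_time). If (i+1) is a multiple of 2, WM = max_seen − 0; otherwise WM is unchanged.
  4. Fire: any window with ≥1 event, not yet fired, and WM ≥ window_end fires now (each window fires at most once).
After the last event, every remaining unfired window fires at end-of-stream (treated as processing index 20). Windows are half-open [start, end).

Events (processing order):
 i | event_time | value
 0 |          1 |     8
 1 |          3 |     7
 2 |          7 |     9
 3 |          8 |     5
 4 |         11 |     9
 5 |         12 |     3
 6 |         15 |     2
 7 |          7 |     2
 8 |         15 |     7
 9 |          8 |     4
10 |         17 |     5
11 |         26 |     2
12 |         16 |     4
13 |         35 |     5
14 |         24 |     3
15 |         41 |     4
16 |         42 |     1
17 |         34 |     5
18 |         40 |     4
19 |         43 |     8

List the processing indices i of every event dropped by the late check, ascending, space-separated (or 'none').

i=0 t=1 v=8: → [0,11); WM=−∞
i=1 t=3 v=7: → [3,14),[0,11); WM=3
i=2 t=7 v=9: → [6,17),[3,14),[0,11); WM=3
i=3 t=8 v=5: → [6,17),[3,14),[0,11); WM=8
i=4 t=11 v=9: → [9,20),[6,17),[3,14); WM=8
i=5 t=12 v=3: → [12,23),[9,20),[6,17),[3,14); WM=12; [0,11) fires=4
i=6 t=15 v=2: → [15,26),[12,23),[9,20),[6,17); WM=12
i=7 t=7 v=2: DROP (t<12-0); WM=15; [3,14) fires=4
i=8 t=15 v=7: → [15,26),[12,23),[9,20),[6,17); WM=15
i=9 t=8 v=4: DROP (t<15-0); WM=15
i=10 t=17 v=5: → [15,26),[12,23),[9,20); WM=15
i=11 t=26 v=2: → [24,35),[21,32),[18,29); WM=26; [6,17) fires=5 [9,20) fires=5 [12,23) fires=4 [15,26) fires=3
i=12 t=16 v=4: DROP (t<26-0); WM=26
i=13 t=35 v=5: → [33,44),[30,41),[27,38); WM=35; [18,29) fires=1 [21,32) fires=1 [24,35) fires=1
i=14 t=24 v=3: DROP (t<35-0); WM=35
i=15 t=41 v=4: → [39,50),[36,47),[33,44); WM=41; [27,38) fires=1 [30,41) fires=1
i=16 t=42 v=1: → [42,53),[39,50),[36,47),[33,44); WM=41
i=17 t=34 v=5: DROP (t<41-0); WM=42
i=18 t=40 v=4: DROP (t<42-0); WM=42
i=19 t=43 v=8: → [42,53),[39,50),[36,47),[33,44); WM=43

7 9 12 14 17 18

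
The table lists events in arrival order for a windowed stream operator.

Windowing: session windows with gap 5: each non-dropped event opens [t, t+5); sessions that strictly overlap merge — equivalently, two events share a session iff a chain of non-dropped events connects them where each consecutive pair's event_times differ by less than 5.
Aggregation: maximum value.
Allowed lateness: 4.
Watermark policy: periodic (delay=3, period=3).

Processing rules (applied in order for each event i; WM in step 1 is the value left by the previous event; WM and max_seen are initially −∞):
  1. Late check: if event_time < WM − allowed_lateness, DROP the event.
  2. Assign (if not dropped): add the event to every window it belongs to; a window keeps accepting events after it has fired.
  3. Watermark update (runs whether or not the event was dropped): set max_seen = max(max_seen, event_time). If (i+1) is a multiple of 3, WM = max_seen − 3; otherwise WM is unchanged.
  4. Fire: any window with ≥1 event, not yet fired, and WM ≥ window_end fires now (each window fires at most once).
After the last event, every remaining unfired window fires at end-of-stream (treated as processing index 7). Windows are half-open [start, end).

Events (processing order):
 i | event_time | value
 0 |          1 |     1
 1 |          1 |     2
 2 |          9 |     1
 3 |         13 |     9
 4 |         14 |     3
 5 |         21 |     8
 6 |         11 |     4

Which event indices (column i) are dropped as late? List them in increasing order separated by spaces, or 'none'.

6

i=0 t=1 v=1: → [1,6); WM=−∞
i=1 t=1 v=2: → [1,6); WM=−∞
i=2 t=9 v=1: → [9,14); WM=6
i=3 t=13 v=9: → [9,18); WM=6
i=4 t=14 v=3: → [9,19); WM=6
i=5 t=21 v=8: → [21,26); WM=18
i=6 t=11 v=4: DROP (t<18-4); WM=18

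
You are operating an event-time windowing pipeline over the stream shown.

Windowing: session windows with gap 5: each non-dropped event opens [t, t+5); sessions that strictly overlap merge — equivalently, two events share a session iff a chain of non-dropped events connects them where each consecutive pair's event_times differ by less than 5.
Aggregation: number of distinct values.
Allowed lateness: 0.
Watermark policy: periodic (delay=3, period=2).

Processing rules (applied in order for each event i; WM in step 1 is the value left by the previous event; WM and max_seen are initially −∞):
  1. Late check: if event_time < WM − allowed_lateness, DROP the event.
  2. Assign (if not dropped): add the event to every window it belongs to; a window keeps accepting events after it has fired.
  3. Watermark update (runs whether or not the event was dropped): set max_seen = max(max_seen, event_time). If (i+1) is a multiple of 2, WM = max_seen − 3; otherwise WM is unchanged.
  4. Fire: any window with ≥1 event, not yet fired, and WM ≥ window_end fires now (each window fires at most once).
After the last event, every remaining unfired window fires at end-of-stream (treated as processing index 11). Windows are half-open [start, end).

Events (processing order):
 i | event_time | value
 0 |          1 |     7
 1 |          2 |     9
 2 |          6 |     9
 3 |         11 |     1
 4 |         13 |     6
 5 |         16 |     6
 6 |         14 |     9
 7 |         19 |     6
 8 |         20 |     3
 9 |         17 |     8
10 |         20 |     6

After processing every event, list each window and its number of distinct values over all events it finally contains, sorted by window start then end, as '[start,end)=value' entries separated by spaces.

i=0 t=1 v=7: → [1,6); WM=−∞
i=1 t=2 v=9: → [1,7); WM=-1
i=2 t=6 v=9: → [1,11); WM=-1
i=3 t=11 v=1: → [11,16); WM=8
i=4 t=13 v=6: → [11,18); WM=8
i=5 t=16 v=6: → [11,21); WM=13
i=6 t=14 v=9: → [11,21); WM=13
i=7 t=19 v=6: → [11,24); WM=16
i=8 t=20 v=3: → [11,25); WM=16
i=9 t=17 v=8: → [11,25); WM=17
i=10 t=20 v=6: → [11,25); WM=17

[1,11)=2 [11,25)=5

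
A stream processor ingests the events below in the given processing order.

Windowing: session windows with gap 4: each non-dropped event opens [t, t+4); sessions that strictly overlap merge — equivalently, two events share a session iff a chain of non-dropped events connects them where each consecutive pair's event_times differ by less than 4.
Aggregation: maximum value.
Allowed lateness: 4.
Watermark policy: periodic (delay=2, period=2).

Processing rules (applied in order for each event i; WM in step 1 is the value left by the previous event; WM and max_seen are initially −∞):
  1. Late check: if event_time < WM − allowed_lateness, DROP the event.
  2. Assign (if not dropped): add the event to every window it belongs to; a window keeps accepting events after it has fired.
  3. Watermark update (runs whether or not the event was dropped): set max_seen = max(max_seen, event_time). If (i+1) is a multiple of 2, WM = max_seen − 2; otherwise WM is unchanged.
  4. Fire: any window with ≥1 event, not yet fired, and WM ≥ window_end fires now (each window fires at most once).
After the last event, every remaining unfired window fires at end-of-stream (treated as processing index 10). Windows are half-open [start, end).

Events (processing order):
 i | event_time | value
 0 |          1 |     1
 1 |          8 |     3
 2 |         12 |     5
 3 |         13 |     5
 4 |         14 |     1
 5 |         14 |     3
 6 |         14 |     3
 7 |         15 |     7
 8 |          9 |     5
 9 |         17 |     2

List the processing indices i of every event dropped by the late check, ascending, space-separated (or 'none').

i=0 t=1 v=1: → [1,5); WM=−∞
i=1 t=8 v=3: → [8,12); WM=6
i=2 t=12 v=5: → [12,16); WM=6
i=3 t=13 v=5: → [12,17); WM=11
i=4 t=14 v=1: → [12,18); WM=11
i=5 t=14 v=3: → [12,18); WM=12
i=6 t=14 v=3: → [12,18); WM=12
i=7 t=15 v=7: → [12,19); WM=13
i=8 t=9 v=5: → [8,19); WM=13
i=9 t=17 v=2: → [8,21); WM=15

none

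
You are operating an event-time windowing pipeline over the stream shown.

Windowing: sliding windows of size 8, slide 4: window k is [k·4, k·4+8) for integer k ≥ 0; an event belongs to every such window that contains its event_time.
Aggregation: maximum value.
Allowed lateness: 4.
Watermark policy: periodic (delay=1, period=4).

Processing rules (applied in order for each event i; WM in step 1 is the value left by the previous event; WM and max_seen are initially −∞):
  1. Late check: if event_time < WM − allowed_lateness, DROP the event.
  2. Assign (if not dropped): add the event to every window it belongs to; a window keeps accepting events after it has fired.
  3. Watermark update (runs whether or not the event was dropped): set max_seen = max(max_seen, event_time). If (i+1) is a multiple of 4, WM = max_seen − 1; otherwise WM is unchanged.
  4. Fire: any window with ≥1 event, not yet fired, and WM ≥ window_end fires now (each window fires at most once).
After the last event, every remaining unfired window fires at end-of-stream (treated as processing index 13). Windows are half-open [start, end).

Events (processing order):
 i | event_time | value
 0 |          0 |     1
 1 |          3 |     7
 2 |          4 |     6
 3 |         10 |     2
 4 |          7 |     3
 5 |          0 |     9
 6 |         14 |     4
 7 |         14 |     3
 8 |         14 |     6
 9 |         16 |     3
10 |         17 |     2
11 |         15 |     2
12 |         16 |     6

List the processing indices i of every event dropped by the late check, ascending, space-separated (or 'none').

5

i=0 t=0 v=1: → [0,8); WM=−∞
i=1 t=3 v=7: → [0,8); WM=−∞
i=2 t=4 v=6: → [4,12),[0,8); WM=−∞
i=3 t=10 v=2: → [8,16),[4,12); WM=9; [0,8) fires=7
i=4 t=7 v=3: → [4,12),[0,8); WM=9
i=5 t=0 v=9: DROP (t<9-4); WM=9
i=6 t=14 v=4: → [12,20),[8,16); WM=9
i=7 t=14 v=3: → [12,20),[8,16); WM=13; [4,12) fires=6
i=8 t=14 v=6: → [12,20),[8,16); WM=13
i=9 t=16 v=3: → [16,24),[12,20); WM=13
i=10 t=17 v=2: → [16,24),[12,20); WM=13
i=11 t=15 v=2: → [12,20),[8,16); WM=16; [8,16) fires=6
i=12 t=16 v=6: → [16,24),[12,20); WM=16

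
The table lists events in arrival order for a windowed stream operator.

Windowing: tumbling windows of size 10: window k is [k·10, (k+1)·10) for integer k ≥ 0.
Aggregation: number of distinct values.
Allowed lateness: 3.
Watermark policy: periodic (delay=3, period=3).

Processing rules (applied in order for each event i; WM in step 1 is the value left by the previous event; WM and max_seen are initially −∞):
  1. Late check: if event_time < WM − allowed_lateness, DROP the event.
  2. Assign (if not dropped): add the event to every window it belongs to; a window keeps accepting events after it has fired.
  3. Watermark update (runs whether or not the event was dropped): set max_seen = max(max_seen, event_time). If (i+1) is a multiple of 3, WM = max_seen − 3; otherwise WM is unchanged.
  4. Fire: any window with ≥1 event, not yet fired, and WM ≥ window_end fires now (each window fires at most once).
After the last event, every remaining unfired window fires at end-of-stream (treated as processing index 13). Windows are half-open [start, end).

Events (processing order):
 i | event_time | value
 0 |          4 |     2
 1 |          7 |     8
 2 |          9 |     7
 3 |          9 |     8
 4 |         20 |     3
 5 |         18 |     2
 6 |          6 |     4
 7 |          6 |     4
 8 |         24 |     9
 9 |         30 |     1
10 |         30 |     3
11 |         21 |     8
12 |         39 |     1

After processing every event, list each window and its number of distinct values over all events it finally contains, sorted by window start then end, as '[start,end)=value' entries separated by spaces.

i=0 t=4 v=2: → [0,10); WM=−∞
i=1 t=7 v=8: → [0,10); WM=−∞
i=2 t=9 v=7: → [0,10); WM=6
i=3 t=9 v=8: → [0,10); WM=6
i=4 t=20 v=3: → [20,30); WM=6
i=5 t=18 v=2: → [10,20); WM=17; [0,10) fires=3
i=6 t=6 v=4: DROP (t<17-3); WM=17
i=7 t=6 v=4: DROP (t<17-3); WM=17
i=8 t=24 v=9: → [20,30); WM=21; [10,20) fires=1
i=9 t=30 v=1: → [30,40); WM=21
i=10 t=30 v=3: → [30,40); WM=21
i=11 t=21 v=8: → [20,30); WM=27
i=12 t=39 v=1: → [30,40); WM=27

[0,10)=3 [10,20)=1 [20,30)=3 [30,40)=2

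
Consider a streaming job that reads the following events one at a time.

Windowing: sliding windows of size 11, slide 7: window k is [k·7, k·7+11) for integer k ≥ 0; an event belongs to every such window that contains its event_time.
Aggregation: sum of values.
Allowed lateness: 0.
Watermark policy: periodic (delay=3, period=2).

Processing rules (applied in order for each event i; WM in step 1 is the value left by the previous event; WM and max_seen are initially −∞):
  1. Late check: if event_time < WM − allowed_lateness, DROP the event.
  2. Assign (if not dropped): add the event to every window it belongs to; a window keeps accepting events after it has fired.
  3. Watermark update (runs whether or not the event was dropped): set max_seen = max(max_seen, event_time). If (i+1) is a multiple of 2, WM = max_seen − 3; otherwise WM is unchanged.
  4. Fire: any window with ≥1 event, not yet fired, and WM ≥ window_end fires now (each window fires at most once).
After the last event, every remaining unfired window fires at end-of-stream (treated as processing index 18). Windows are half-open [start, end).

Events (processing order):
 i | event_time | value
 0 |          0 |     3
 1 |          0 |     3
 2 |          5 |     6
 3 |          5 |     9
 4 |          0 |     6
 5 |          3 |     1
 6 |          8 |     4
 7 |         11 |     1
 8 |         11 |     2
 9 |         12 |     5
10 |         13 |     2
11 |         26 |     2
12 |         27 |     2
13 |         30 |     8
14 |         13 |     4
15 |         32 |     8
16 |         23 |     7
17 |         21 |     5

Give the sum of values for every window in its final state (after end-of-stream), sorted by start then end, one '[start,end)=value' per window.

[0,11)=26 [7,18)=14 [21,32)=12 [28,39)=16

i=0 t=0 v=3: → [0,11); WM=−∞
i=1 t=0 v=3: → [0,11); WM=-3
i=2 t=5 v=6: → [0,11); WM=-3
i=3 t=5 v=9: → [0,11); WM=2
i=4 t=0 v=6: DROP (t<2-0); WM=2
i=5 t=3 v=1: → [0,11); WM=2
i=6 t=8 v=4: → [7,18),[0,11); WM=2
i=7 t=11 v=1: → [7,18); WM=8
i=8 t=11 v=2: → [7,18); WM=8
i=9 t=12 v=5: → [7,18); WM=9
i=10 t=13 v=2: → [7,18); WM=9
i=11 t=26 v=2: → [21,32); WM=23; [0,11) fires=26 [7,18) fires=14
i=12 t=27 v=2: → [21,32); WM=23
i=13 t=30 v=8: → [28,39),[21,32); WM=27
i=14 t=13 v=4: DROP (t<27-0); WM=27
i=15 t=32 v=8: → [28,39); WM=29
i=16 t=23 v=7: DROP (t<29-0); WM=29
i=17 t=21 v=5: DROP (t<29-0); WM=29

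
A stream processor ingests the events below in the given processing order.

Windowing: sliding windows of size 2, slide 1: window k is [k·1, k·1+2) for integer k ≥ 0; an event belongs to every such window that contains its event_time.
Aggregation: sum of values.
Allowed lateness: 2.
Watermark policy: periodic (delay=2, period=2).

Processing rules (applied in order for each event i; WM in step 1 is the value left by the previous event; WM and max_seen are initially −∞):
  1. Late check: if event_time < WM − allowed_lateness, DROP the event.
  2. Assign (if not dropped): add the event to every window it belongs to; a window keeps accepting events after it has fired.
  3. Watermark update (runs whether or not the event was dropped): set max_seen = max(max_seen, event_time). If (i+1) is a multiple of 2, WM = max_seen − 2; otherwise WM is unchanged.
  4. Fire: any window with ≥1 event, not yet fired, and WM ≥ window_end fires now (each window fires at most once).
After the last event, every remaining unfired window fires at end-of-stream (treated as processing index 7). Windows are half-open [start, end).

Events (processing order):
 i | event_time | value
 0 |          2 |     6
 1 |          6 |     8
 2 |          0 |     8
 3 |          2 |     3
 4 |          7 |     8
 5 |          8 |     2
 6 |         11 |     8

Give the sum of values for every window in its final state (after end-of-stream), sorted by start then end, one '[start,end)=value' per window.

i=0 t=2 v=6: → [2,4),[1,3); WM=−∞
i=1 t=6 v=8: → [6,8),[5,7); WM=4; [1,3) fires=6 [2,4) fires=6
i=2 t=0 v=8: DROP (t<4-2); WM=4
i=3 t=2 v=3: → [2,4),[1,3); WM=4
i=4 t=7 v=8: → [7,9),[6,8); WM=4
i=5 t=8 v=2: → [8,10),[7,9); WM=6
i=6 t=11 v=8: → [11,13),[10,12); WM=6

[1,3)=9 [2,4)=9 [5,7)=8 [6,8)=16 [7,9)=10 [8,10)=2 [10,12)=8 [11,13)=8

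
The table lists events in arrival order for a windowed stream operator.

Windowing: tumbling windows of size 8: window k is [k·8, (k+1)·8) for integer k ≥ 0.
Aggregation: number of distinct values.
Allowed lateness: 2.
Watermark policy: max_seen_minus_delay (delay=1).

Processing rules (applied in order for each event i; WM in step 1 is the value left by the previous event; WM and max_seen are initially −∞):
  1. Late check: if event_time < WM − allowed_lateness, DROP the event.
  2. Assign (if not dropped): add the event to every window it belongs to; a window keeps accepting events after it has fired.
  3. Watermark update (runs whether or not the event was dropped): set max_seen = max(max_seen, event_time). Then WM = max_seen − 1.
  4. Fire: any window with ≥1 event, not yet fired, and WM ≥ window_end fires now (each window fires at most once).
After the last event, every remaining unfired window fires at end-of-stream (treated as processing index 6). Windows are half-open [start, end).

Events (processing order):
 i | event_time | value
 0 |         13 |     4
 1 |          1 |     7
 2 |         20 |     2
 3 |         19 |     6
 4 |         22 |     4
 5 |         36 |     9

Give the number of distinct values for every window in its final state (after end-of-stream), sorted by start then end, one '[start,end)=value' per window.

i=0 t=13 v=4: → [8,16); WM=12
i=1 t=1 v=7: DROP (t<12-2); WM=12
i=2 t=20 v=2: → [16,24); WM=19; [8,16) fires=1
i=3 t=19 v=6: → [16,24); WM=19
i=4 t=22 v=4: → [16,24); WM=21
i=5 t=36 v=9: → [32,40); WM=35; [16,24) fires=3

[8,16)=1 [16,24)=3 [32,40)=1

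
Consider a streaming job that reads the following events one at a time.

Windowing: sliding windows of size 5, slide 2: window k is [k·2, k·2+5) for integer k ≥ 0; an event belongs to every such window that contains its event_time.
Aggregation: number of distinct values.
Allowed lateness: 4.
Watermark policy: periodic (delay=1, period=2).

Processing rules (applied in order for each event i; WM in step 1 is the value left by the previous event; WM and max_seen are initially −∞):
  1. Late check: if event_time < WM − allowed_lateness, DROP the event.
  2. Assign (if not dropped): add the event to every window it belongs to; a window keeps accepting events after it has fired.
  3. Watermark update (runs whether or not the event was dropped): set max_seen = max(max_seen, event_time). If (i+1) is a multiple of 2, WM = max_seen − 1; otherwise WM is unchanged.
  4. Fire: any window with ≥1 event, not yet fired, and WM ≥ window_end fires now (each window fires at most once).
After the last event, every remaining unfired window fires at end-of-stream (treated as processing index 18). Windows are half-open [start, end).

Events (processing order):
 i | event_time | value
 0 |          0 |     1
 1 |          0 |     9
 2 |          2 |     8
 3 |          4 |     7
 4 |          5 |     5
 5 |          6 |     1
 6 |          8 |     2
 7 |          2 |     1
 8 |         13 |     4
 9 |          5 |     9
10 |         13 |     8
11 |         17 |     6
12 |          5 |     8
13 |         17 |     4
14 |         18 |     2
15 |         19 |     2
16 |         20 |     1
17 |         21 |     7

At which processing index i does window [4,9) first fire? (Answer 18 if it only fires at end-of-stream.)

i=0 t=0 v=1: → [0,5); WM=−∞
i=1 t=0 v=9: → [0,5); WM=-1
i=2 t=2 v=8: → [2,7),[0,5); WM=-1
i=3 t=4 v=7: → [4,9),[2,7),[0,5); WM=3
i=4 t=5 v=5: → [4,9),[2,7); WM=3
i=5 t=6 v=1: → [6,11),[4,9),[2,7); WM=5; [0,5) fires=4
i=6 t=8 v=2: → [8,13),[6,11),[4,9); WM=5
i=7 t=2 v=1: → [2,7),[0,5); WM=7; [2,7) fires=4
i=8 t=13 v=4: → [12,17),[10,15); WM=7
i=9 t=5 v=9: → [4,9),[2,7); WM=12; [4,9) fires=5 [6,11) fires=2
i=10 t=13 v=8: → [12,17),[10,15); WM=12
i=11 t=17 v=6: → [16,21),[14,19); WM=16; [8,13) fires=1 [10,15) fires=2
i=12 t=5 v=8: DROP (t<16-4); WM=16
i=13 t=17 v=4: → [16,21),[14,19); WM=16
i=14 t=18 v=2: → [18,23),[16,21),[14,19); WM=16
i=15 t=19 v=2: → [18,23),[16,21); WM=18; [12,17) fires=2
i=16 t=20 v=1: → [20,25),[18,23),[16,21); WM=18
i=17 t=21 v=7: → [20,25),[18,23); WM=20; [14,19) fires=3

9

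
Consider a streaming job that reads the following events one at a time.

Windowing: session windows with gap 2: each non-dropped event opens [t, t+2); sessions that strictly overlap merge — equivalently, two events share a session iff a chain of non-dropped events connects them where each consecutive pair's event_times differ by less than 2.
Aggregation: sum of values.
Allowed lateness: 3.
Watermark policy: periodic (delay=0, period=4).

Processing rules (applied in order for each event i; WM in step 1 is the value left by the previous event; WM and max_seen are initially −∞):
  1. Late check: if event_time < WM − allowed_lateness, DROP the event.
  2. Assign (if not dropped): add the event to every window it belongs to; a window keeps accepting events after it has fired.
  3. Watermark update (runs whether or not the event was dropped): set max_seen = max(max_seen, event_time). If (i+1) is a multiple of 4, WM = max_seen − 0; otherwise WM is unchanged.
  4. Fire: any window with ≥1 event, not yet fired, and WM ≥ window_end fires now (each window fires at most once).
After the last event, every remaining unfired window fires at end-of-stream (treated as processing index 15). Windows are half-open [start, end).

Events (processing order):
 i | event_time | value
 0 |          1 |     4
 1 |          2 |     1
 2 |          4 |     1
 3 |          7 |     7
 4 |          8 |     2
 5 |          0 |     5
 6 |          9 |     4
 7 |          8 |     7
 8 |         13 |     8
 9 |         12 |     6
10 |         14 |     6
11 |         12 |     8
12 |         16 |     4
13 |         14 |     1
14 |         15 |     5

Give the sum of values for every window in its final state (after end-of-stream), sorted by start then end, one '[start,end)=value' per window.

[1,4)=5 [4,6)=1 [7,11)=20 [12,18)=38

i=0 t=1 v=4: → [1,3); WM=−∞
i=1 t=2 v=1: → [1,4); WM=−∞
i=2 t=4 v=1: → [4,6); WM=−∞
i=3 t=7 v=7: → [7,9); WM=7
i=4 t=8 v=2: → [7,10); WM=7
i=5 t=0 v=5: DROP (t<7-3); WM=7
i=6 t=9 v=4: → [7,11); WM=7
i=7 t=8 v=7: → [7,11); WM=9
i=8 t=13 v=8: → [13,15); WM=9
i=9 t=12 v=6: → [12,15); WM=9
i=10 t=14 v=6: → [12,16); WM=9
i=11 t=12 v=8: → [12,16); WM=14
i=12 t=16 v=4: → [16,18); WM=14
i=13 t=14 v=1: → [12,16); WM=14
i=14 t=15 v=5: → [12,18); WM=14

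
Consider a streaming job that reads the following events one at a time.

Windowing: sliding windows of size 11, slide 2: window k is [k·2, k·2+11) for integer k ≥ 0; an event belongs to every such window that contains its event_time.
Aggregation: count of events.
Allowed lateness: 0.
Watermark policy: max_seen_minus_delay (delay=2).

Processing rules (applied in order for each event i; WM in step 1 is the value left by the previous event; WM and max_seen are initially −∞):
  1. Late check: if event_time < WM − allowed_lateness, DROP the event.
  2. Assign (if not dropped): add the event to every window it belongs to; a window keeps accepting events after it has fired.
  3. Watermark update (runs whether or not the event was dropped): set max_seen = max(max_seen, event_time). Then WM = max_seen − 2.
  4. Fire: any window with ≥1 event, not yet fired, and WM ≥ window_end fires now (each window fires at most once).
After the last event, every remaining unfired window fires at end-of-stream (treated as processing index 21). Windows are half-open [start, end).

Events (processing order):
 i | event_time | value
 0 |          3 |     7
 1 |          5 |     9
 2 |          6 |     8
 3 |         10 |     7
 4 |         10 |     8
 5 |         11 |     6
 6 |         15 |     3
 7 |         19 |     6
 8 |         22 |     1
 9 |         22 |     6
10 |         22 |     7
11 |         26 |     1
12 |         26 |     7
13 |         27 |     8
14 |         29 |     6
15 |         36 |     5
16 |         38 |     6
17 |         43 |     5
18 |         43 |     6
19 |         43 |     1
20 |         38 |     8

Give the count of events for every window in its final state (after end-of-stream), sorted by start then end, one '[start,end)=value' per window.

i=0 t=3 v=7: → [2,13),[0,11); WM=1
i=1 t=5 v=9: → [4,15),[2,13),[0,11); WM=3
i=2 t=6 v=8: → [6,17),[4,15),[2,13),[0,11); WM=4
i=3 t=10 v=7: → [10,21),[8,19),[6,17),[4,15),[2,13),[0,11); WM=8
i=4 t=10 v=8: → [10,21),[8,19),[6,17),[4,15),[2,13),[0,11); WM=8
i=5 t=11 v=6: → [10,21),[8,19),[6,17),[4,15),[2,13); WM=9
i=6 t=15 v=3: → [14,25),[12,23),[10,21),[8,19),[6,17); WM=13; [0,11) fires=5 [2,13) fires=6
i=7 t=19 v=6: → [18,29),[16,27),[14,25),[12,23),[10,21); WM=17; [4,15) fires=5 [6,17) fires=5
i=8 t=22 v=1: → [22,33),[20,31),[18,29),[16,27),[14,25),[12,23); WM=20; [8,19) fires=4
i=9 t=22 v=6: → [22,33),[20,31),[18,29),[16,27),[14,25),[12,23); WM=20
i=10 t=22 v=7: → [22,33),[20,31),[18,29),[16,27),[14,25),[12,23); WM=20
i=11 t=26 v=1: → [26,37),[24,35),[22,33),[20,31),[18,29),[16,27); WM=24; [10,21) fires=5 [12,23) fires=5
i=12 t=26 v=7: → [26,37),[24,35),[22,33),[20,31),[18,29),[16,27); WM=24
i=13 t=27 v=8: → [26,37),[24,35),[22,33),[20,31),[18,29); WM=25; [14,25) fires=5
i=14 t=29 v=6: → [28,39),[26,37),[24,35),[22,33),[20,31); WM=27; [16,27) fires=6
i=15 t=36 v=5: → [36,47),[34,45),[32,43),[30,41),[28,39),[26,37); WM=34; [18,29) fires=7 [20,31) fires=7 [22,33) fires=7
i=16 t=38 v=6: → [38,49),[36,47),[34,45),[32,43),[30,41),[28,39); WM=36; [24,35) fires=4
i=17 t=43 v=5: → [42,53),[40,51),[38,49),[36,47),[34,45); WM=41; [26,37) fires=5 [28,39) fires=3 [30,41) fires=2
i=18 t=43 v=6: → [42,53),[40,51),[38,49),[36,47),[34,45); WM=41
i=19 t=43 v=1: → [42,53),[40,51),[38,49),[36,47),[34,45); WM=41
i=20 t=38 v=8: DROP (t<41-0); WM=41

[0,11)=5 [2,13)=6 [4,15)=5 [6,17)=5 [8,19)=4 [10,21)=5 [12,23)=5 [14,25)=5 [16,27)=6 [18,29)=7 [20,31)=7 [22,33)=7 [24,35)=4 [26,37)=5 [28,39)=3 [30,41)=2 [32,43)=2 [34,45)=5 [36,47)=5 [38,49)=4 [40,51)=3 [42,53)=3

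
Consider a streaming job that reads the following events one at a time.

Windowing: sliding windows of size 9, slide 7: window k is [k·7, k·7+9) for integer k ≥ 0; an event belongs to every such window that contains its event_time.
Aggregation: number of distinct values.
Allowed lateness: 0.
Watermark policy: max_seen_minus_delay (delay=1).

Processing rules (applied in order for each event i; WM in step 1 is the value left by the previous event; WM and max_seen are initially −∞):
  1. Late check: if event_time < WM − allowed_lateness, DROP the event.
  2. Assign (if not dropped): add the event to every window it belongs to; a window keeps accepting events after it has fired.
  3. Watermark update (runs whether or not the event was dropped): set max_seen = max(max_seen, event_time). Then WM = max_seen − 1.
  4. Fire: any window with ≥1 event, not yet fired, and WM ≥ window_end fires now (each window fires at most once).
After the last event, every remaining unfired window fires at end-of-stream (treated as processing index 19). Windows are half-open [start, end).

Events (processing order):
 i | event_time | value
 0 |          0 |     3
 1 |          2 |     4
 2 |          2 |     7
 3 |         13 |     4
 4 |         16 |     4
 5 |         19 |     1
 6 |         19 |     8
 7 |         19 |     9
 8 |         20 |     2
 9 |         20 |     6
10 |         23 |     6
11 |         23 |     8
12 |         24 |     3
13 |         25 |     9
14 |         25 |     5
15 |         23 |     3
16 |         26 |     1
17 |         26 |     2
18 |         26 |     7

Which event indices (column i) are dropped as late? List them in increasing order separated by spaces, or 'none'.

i=0 t=0 v=3: → [0,9); WM=-1
i=1 t=2 v=4: → [0,9); WM=1
i=2 t=2 v=7: → [0,9); WM=1
i=3 t=13 v=4: → [7,16); WM=12; [0,9) fires=3
i=4 t=16 v=4: → [14,23); WM=15
i=5 t=19 v=1: → [14,23); WM=18; [7,16) fires=1
i=6 t=19 v=8: → [14,23); WM=18
i=7 t=19 v=9: → [14,23); WM=18
i=8 t=20 v=2: → [14,23); WM=19
i=9 t=20 v=6: → [14,23); WM=19
i=10 t=23 v=6: → [21,30); WM=22
i=11 t=23 v=8: → [21,30); WM=22
i=12 t=24 v=3: → [21,30); WM=23; [14,23) fires=6
i=13 t=25 v=9: → [21,30); WM=24
i=14 t=25 v=5: → [21,30); WM=24
i=15 t=23 v=3: DROP (t<24-0); WM=24
i=16 t=26 v=1: → [21,30); WM=25
i=17 t=26 v=2: → [21,30); WM=25
i=18 t=26 v=7: → [21,30); WM=25

15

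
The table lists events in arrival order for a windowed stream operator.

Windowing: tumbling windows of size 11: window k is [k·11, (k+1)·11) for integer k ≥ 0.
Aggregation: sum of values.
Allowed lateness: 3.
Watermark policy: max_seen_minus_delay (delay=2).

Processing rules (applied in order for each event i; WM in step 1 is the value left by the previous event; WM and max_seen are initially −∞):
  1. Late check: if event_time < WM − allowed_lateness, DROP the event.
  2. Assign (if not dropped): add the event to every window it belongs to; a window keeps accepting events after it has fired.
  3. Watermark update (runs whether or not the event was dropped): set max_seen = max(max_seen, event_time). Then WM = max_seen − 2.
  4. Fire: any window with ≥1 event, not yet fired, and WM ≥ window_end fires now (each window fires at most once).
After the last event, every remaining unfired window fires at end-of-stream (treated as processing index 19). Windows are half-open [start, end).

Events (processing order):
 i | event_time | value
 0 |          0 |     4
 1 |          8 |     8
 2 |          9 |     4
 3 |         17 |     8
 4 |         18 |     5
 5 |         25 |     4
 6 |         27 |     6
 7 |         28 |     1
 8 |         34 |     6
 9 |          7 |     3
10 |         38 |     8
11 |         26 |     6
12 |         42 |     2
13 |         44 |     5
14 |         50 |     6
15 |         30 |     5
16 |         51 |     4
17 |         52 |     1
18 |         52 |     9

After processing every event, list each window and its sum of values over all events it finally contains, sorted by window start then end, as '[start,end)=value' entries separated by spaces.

[0,11)=16 [11,22)=13 [22,33)=11 [33,44)=16 [44,55)=25

i=0 t=0 v=4: → [0,11); WM=-2
i=1 t=8 v=8: → [0,11); WM=6
i=2 t=9 v=4: → [0,11); WM=7
i=3 t=17 v=8: → [11,22); WM=15; [0,11) fires=16
i=4 t=18 v=5: → [11,22); WM=16
i=5 t=25 v=4: → [22,33); WM=23; [11,22) fires=13
i=6 t=27 v=6: → [22,33); WM=25
i=7 t=28 v=1: → [22,33); WM=26
i=8 t=34 v=6: → [33,44); WM=32
i=9 t=7 v=3: DROP (t<32-3); WM=32
i=10 t=38 v=8: → [33,44); WM=36; [22,33) fires=11
i=11 t=26 v=6: DROP (t<36-3); WM=36
i=12 t=42 v=2: → [33,44); WM=40
i=13 t=44 v=5: → [44,55); WM=42
i=14 t=50 v=6: → [44,55); WM=48; [33,44) fires=16
i=15 t=30 v=5: DROP (t<48-3); WM=48
i=16 t=51 v=4: → [44,55); WM=49
i=17 t=52 v=1: → [44,55); WM=50
i=18 t=52 v=9: → [44,55); WM=50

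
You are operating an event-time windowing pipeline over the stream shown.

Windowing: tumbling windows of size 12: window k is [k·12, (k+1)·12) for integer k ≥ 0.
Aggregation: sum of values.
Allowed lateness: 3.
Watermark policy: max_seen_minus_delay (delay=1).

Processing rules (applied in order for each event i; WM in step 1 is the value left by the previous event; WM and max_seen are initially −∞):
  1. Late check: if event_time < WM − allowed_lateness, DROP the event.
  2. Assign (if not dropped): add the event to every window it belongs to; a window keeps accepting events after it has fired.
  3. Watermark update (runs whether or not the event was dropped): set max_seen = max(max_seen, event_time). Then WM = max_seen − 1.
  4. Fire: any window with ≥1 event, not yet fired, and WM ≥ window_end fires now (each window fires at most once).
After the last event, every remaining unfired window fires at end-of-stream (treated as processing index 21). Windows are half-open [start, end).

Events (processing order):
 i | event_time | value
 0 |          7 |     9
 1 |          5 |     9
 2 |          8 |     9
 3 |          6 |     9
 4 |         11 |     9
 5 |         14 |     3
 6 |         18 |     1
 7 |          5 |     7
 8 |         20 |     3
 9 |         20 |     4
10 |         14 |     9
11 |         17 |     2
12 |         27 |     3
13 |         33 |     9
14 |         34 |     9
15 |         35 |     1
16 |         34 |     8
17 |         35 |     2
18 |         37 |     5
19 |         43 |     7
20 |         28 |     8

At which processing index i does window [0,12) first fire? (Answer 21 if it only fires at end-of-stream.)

i=0 t=7 v=9: → [0,12); WM=6
i=1 t=5 v=9: → [0,12); WM=6
i=2 t=8 v=9: → [0,12); WM=7
i=3 t=6 v=9: → [0,12); WM=7
i=4 t=11 v=9: → [0,12); WM=10
i=5 t=14 v=3: → [12,24); WM=13; [0,12) fires=45
i=6 t=18 v=1: → [12,24); WM=17
i=7 t=5 v=7: DROP (t<17-3); WM=17
i=8 t=20 v=3: → [12,24); WM=19
i=9 t=20 v=4: → [12,24); WM=19
i=10 t=14 v=9: DROP (t<19-3); WM=19
i=11 t=17 v=2: → [12,24); WM=19
i=12 t=27 v=3: → [24,36); WM=26; [12,24) fires=13
i=13 t=33 v=9: → [24,36); WM=32
i=14 t=34 v=9: → [24,36); WM=33
i=15 t=35 v=1: → [24,36); WM=34
i=16 t=34 v=8: → [24,36); WM=34
i=17 t=35 v=2: → [24,36); WM=34
i=18 t=37 v=5: → [36,48); WM=36; [24,36) fires=32
i=19 t=43 v=7: → [36,48); WM=42
i=20 t=28 v=8: DROP (t<42-3); WM=42

5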